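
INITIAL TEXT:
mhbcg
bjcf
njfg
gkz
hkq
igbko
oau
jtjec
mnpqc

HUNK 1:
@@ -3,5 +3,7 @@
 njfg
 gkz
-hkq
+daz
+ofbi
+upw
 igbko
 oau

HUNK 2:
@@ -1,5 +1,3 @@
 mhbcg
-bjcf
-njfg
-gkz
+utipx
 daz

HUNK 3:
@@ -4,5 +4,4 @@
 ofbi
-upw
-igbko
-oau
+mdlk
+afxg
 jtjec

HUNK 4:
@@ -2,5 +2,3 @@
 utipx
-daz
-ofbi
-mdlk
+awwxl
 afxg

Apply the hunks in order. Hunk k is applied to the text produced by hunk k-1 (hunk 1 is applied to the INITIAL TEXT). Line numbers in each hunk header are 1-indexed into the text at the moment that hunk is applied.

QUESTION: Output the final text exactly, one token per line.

Hunk 1: at line 3 remove [hkq] add [daz,ofbi,upw] -> 11 lines: mhbcg bjcf njfg gkz daz ofbi upw igbko oau jtjec mnpqc
Hunk 2: at line 1 remove [bjcf,njfg,gkz] add [utipx] -> 9 lines: mhbcg utipx daz ofbi upw igbko oau jtjec mnpqc
Hunk 3: at line 4 remove [upw,igbko,oau] add [mdlk,afxg] -> 8 lines: mhbcg utipx daz ofbi mdlk afxg jtjec mnpqc
Hunk 4: at line 2 remove [daz,ofbi,mdlk] add [awwxl] -> 6 lines: mhbcg utipx awwxl afxg jtjec mnpqc

Answer: mhbcg
utipx
awwxl
afxg
jtjec
mnpqc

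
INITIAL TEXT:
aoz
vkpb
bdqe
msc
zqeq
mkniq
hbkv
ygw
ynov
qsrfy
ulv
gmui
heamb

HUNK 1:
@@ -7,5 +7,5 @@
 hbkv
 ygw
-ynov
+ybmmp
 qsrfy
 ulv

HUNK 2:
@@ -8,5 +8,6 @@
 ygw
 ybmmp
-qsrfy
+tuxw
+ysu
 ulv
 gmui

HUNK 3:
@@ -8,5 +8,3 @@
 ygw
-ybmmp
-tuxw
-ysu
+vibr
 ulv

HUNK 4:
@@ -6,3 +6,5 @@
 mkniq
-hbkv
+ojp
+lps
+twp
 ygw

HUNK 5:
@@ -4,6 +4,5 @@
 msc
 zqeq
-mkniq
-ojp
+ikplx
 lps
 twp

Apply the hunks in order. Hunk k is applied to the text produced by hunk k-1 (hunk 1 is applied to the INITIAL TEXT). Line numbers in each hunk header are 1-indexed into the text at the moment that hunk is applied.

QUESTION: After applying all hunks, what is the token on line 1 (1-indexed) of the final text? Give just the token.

Answer: aoz

Derivation:
Hunk 1: at line 7 remove [ynov] add [ybmmp] -> 13 lines: aoz vkpb bdqe msc zqeq mkniq hbkv ygw ybmmp qsrfy ulv gmui heamb
Hunk 2: at line 8 remove [qsrfy] add [tuxw,ysu] -> 14 lines: aoz vkpb bdqe msc zqeq mkniq hbkv ygw ybmmp tuxw ysu ulv gmui heamb
Hunk 3: at line 8 remove [ybmmp,tuxw,ysu] add [vibr] -> 12 lines: aoz vkpb bdqe msc zqeq mkniq hbkv ygw vibr ulv gmui heamb
Hunk 4: at line 6 remove [hbkv] add [ojp,lps,twp] -> 14 lines: aoz vkpb bdqe msc zqeq mkniq ojp lps twp ygw vibr ulv gmui heamb
Hunk 5: at line 4 remove [mkniq,ojp] add [ikplx] -> 13 lines: aoz vkpb bdqe msc zqeq ikplx lps twp ygw vibr ulv gmui heamb
Final line 1: aoz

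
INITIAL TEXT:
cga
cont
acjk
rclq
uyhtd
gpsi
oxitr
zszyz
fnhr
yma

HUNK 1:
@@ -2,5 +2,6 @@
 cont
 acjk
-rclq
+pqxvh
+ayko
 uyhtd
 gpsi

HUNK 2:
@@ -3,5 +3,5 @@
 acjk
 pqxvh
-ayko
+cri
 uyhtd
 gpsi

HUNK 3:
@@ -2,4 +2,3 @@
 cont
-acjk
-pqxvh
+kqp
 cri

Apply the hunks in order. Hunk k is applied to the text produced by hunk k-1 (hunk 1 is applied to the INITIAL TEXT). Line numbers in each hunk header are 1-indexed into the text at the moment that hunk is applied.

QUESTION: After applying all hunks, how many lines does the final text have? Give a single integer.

Hunk 1: at line 2 remove [rclq] add [pqxvh,ayko] -> 11 lines: cga cont acjk pqxvh ayko uyhtd gpsi oxitr zszyz fnhr yma
Hunk 2: at line 3 remove [ayko] add [cri] -> 11 lines: cga cont acjk pqxvh cri uyhtd gpsi oxitr zszyz fnhr yma
Hunk 3: at line 2 remove [acjk,pqxvh] add [kqp] -> 10 lines: cga cont kqp cri uyhtd gpsi oxitr zszyz fnhr yma
Final line count: 10

Answer: 10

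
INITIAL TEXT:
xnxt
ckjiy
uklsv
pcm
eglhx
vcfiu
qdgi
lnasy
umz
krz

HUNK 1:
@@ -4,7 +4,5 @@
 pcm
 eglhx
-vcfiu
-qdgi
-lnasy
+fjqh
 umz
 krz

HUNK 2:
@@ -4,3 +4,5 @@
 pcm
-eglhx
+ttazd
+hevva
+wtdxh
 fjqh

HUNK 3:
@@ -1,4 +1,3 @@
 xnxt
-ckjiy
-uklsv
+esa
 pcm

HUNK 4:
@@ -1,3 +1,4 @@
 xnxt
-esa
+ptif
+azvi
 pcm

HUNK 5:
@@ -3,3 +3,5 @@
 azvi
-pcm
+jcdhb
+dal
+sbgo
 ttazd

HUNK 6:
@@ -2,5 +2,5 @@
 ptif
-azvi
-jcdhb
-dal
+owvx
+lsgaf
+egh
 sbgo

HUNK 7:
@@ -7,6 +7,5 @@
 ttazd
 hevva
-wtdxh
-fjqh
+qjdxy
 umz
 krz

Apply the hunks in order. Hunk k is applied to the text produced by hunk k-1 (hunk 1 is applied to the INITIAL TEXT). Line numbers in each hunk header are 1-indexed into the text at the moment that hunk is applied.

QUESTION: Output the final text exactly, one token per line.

Hunk 1: at line 4 remove [vcfiu,qdgi,lnasy] add [fjqh] -> 8 lines: xnxt ckjiy uklsv pcm eglhx fjqh umz krz
Hunk 2: at line 4 remove [eglhx] add [ttazd,hevva,wtdxh] -> 10 lines: xnxt ckjiy uklsv pcm ttazd hevva wtdxh fjqh umz krz
Hunk 3: at line 1 remove [ckjiy,uklsv] add [esa] -> 9 lines: xnxt esa pcm ttazd hevva wtdxh fjqh umz krz
Hunk 4: at line 1 remove [esa] add [ptif,azvi] -> 10 lines: xnxt ptif azvi pcm ttazd hevva wtdxh fjqh umz krz
Hunk 5: at line 3 remove [pcm] add [jcdhb,dal,sbgo] -> 12 lines: xnxt ptif azvi jcdhb dal sbgo ttazd hevva wtdxh fjqh umz krz
Hunk 6: at line 2 remove [azvi,jcdhb,dal] add [owvx,lsgaf,egh] -> 12 lines: xnxt ptif owvx lsgaf egh sbgo ttazd hevva wtdxh fjqh umz krz
Hunk 7: at line 7 remove [wtdxh,fjqh] add [qjdxy] -> 11 lines: xnxt ptif owvx lsgaf egh sbgo ttazd hevva qjdxy umz krz

Answer: xnxt
ptif
owvx
lsgaf
egh
sbgo
ttazd
hevva
qjdxy
umz
krz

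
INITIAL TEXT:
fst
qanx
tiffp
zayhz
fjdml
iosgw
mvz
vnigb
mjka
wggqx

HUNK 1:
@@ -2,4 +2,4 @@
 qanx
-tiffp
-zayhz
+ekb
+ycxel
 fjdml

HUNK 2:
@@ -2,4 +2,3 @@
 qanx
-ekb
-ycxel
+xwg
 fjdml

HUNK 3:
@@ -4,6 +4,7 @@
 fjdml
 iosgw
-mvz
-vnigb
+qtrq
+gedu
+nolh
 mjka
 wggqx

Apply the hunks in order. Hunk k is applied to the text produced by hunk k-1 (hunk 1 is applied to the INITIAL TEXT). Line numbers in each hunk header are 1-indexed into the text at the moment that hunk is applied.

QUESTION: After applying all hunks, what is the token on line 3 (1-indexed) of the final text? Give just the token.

Hunk 1: at line 2 remove [tiffp,zayhz] add [ekb,ycxel] -> 10 lines: fst qanx ekb ycxel fjdml iosgw mvz vnigb mjka wggqx
Hunk 2: at line 2 remove [ekb,ycxel] add [xwg] -> 9 lines: fst qanx xwg fjdml iosgw mvz vnigb mjka wggqx
Hunk 3: at line 4 remove [mvz,vnigb] add [qtrq,gedu,nolh] -> 10 lines: fst qanx xwg fjdml iosgw qtrq gedu nolh mjka wggqx
Final line 3: xwg

Answer: xwg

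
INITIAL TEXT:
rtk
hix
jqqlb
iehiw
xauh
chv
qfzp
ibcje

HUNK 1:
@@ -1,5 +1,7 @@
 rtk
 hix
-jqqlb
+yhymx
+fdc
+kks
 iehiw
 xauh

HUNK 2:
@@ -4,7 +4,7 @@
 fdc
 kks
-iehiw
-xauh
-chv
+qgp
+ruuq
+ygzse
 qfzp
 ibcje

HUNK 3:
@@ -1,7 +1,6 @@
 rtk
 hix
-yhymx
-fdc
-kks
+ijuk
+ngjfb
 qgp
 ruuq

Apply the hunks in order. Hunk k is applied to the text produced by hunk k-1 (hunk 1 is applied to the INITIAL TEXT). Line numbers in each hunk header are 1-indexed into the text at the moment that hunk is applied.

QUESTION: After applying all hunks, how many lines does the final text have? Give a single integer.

Hunk 1: at line 1 remove [jqqlb] add [yhymx,fdc,kks] -> 10 lines: rtk hix yhymx fdc kks iehiw xauh chv qfzp ibcje
Hunk 2: at line 4 remove [iehiw,xauh,chv] add [qgp,ruuq,ygzse] -> 10 lines: rtk hix yhymx fdc kks qgp ruuq ygzse qfzp ibcje
Hunk 3: at line 1 remove [yhymx,fdc,kks] add [ijuk,ngjfb] -> 9 lines: rtk hix ijuk ngjfb qgp ruuq ygzse qfzp ibcje
Final line count: 9

Answer: 9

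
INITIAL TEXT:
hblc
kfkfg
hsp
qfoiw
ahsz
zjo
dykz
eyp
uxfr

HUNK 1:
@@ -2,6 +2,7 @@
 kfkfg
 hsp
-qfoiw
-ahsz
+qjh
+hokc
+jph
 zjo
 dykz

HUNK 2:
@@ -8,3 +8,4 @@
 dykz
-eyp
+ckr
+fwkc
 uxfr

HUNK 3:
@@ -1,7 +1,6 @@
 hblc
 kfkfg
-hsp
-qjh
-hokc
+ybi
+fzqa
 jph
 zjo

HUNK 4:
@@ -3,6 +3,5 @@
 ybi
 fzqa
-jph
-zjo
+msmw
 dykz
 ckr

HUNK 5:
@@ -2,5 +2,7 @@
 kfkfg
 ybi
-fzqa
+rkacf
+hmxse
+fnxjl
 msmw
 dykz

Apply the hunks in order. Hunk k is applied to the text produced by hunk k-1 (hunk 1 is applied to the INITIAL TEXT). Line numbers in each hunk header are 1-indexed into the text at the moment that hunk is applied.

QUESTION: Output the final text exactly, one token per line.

Answer: hblc
kfkfg
ybi
rkacf
hmxse
fnxjl
msmw
dykz
ckr
fwkc
uxfr

Derivation:
Hunk 1: at line 2 remove [qfoiw,ahsz] add [qjh,hokc,jph] -> 10 lines: hblc kfkfg hsp qjh hokc jph zjo dykz eyp uxfr
Hunk 2: at line 8 remove [eyp] add [ckr,fwkc] -> 11 lines: hblc kfkfg hsp qjh hokc jph zjo dykz ckr fwkc uxfr
Hunk 3: at line 1 remove [hsp,qjh,hokc] add [ybi,fzqa] -> 10 lines: hblc kfkfg ybi fzqa jph zjo dykz ckr fwkc uxfr
Hunk 4: at line 3 remove [jph,zjo] add [msmw] -> 9 lines: hblc kfkfg ybi fzqa msmw dykz ckr fwkc uxfr
Hunk 5: at line 2 remove [fzqa] add [rkacf,hmxse,fnxjl] -> 11 lines: hblc kfkfg ybi rkacf hmxse fnxjl msmw dykz ckr fwkc uxfr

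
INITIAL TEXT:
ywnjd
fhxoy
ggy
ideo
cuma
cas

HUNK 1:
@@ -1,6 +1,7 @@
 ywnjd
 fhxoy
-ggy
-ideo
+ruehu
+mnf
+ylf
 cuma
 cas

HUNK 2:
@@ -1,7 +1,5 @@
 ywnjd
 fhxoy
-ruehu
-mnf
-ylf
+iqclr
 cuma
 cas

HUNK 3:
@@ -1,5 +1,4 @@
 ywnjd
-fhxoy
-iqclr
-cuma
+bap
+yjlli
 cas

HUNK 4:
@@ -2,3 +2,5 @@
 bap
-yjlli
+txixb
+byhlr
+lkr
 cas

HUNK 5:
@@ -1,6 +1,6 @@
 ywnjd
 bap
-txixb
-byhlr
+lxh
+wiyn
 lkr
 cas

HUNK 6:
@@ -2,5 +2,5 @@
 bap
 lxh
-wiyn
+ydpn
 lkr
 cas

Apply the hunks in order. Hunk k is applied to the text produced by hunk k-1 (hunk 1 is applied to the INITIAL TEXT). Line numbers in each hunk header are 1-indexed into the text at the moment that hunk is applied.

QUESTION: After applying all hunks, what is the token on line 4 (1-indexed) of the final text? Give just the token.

Hunk 1: at line 1 remove [ggy,ideo] add [ruehu,mnf,ylf] -> 7 lines: ywnjd fhxoy ruehu mnf ylf cuma cas
Hunk 2: at line 1 remove [ruehu,mnf,ylf] add [iqclr] -> 5 lines: ywnjd fhxoy iqclr cuma cas
Hunk 3: at line 1 remove [fhxoy,iqclr,cuma] add [bap,yjlli] -> 4 lines: ywnjd bap yjlli cas
Hunk 4: at line 2 remove [yjlli] add [txixb,byhlr,lkr] -> 6 lines: ywnjd bap txixb byhlr lkr cas
Hunk 5: at line 1 remove [txixb,byhlr] add [lxh,wiyn] -> 6 lines: ywnjd bap lxh wiyn lkr cas
Hunk 6: at line 2 remove [wiyn] add [ydpn] -> 6 lines: ywnjd bap lxh ydpn lkr cas
Final line 4: ydpn

Answer: ydpn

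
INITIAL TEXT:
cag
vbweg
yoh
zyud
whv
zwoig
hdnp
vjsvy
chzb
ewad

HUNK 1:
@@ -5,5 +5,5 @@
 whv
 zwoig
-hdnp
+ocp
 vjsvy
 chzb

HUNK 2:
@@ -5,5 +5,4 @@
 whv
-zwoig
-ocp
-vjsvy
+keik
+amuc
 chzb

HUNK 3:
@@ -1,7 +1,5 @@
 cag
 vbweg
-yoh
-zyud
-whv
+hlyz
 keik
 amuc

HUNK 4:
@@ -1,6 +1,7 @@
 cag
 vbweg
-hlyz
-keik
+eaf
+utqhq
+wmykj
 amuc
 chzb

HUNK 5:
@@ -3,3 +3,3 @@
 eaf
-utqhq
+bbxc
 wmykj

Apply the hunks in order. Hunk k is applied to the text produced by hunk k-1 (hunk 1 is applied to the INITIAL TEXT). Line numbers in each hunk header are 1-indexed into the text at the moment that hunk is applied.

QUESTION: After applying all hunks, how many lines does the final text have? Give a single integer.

Answer: 8

Derivation:
Hunk 1: at line 5 remove [hdnp] add [ocp] -> 10 lines: cag vbweg yoh zyud whv zwoig ocp vjsvy chzb ewad
Hunk 2: at line 5 remove [zwoig,ocp,vjsvy] add [keik,amuc] -> 9 lines: cag vbweg yoh zyud whv keik amuc chzb ewad
Hunk 3: at line 1 remove [yoh,zyud,whv] add [hlyz] -> 7 lines: cag vbweg hlyz keik amuc chzb ewad
Hunk 4: at line 1 remove [hlyz,keik] add [eaf,utqhq,wmykj] -> 8 lines: cag vbweg eaf utqhq wmykj amuc chzb ewad
Hunk 5: at line 3 remove [utqhq] add [bbxc] -> 8 lines: cag vbweg eaf bbxc wmykj amuc chzb ewad
Final line count: 8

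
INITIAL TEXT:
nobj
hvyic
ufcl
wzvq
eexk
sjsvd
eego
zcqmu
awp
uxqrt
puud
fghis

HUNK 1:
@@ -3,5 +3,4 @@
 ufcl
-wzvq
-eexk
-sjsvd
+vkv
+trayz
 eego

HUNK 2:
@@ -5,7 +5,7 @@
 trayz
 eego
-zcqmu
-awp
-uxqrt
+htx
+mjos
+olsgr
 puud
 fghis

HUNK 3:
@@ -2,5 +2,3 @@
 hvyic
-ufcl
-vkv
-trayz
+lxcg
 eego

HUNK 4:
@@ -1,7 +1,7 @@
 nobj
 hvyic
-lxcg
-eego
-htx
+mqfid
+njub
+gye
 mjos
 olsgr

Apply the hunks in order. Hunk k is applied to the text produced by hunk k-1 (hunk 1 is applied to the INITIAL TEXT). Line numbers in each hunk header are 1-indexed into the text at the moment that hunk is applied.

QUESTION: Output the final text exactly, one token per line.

Hunk 1: at line 3 remove [wzvq,eexk,sjsvd] add [vkv,trayz] -> 11 lines: nobj hvyic ufcl vkv trayz eego zcqmu awp uxqrt puud fghis
Hunk 2: at line 5 remove [zcqmu,awp,uxqrt] add [htx,mjos,olsgr] -> 11 lines: nobj hvyic ufcl vkv trayz eego htx mjos olsgr puud fghis
Hunk 3: at line 2 remove [ufcl,vkv,trayz] add [lxcg] -> 9 lines: nobj hvyic lxcg eego htx mjos olsgr puud fghis
Hunk 4: at line 1 remove [lxcg,eego,htx] add [mqfid,njub,gye] -> 9 lines: nobj hvyic mqfid njub gye mjos olsgr puud fghis

Answer: nobj
hvyic
mqfid
njub
gye
mjos
olsgr
puud
fghis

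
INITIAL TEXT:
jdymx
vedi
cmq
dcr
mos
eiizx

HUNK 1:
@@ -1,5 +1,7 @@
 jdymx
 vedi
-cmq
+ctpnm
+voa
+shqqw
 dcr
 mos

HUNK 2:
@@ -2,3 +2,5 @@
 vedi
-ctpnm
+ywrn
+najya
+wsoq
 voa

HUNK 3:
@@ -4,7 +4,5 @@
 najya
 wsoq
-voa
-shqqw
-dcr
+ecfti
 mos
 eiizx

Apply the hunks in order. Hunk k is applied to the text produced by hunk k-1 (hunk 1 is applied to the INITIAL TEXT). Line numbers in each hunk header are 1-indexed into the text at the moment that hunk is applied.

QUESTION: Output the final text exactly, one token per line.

Hunk 1: at line 1 remove [cmq] add [ctpnm,voa,shqqw] -> 8 lines: jdymx vedi ctpnm voa shqqw dcr mos eiizx
Hunk 2: at line 2 remove [ctpnm] add [ywrn,najya,wsoq] -> 10 lines: jdymx vedi ywrn najya wsoq voa shqqw dcr mos eiizx
Hunk 3: at line 4 remove [voa,shqqw,dcr] add [ecfti] -> 8 lines: jdymx vedi ywrn najya wsoq ecfti mos eiizx

Answer: jdymx
vedi
ywrn
najya
wsoq
ecfti
mos
eiizx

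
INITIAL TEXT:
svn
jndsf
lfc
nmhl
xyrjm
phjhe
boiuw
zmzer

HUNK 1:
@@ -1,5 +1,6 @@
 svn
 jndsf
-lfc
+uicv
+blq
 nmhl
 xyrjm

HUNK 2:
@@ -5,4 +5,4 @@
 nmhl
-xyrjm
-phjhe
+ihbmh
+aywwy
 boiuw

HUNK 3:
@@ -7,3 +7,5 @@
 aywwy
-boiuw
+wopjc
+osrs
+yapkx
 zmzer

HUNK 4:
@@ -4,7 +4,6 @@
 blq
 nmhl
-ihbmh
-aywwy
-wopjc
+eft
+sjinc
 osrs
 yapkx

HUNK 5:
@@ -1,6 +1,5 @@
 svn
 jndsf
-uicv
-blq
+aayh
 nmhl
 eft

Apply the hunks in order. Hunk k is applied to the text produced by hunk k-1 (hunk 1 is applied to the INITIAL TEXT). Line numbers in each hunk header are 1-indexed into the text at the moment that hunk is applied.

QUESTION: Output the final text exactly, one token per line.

Hunk 1: at line 1 remove [lfc] add [uicv,blq] -> 9 lines: svn jndsf uicv blq nmhl xyrjm phjhe boiuw zmzer
Hunk 2: at line 5 remove [xyrjm,phjhe] add [ihbmh,aywwy] -> 9 lines: svn jndsf uicv blq nmhl ihbmh aywwy boiuw zmzer
Hunk 3: at line 7 remove [boiuw] add [wopjc,osrs,yapkx] -> 11 lines: svn jndsf uicv blq nmhl ihbmh aywwy wopjc osrs yapkx zmzer
Hunk 4: at line 4 remove [ihbmh,aywwy,wopjc] add [eft,sjinc] -> 10 lines: svn jndsf uicv blq nmhl eft sjinc osrs yapkx zmzer
Hunk 5: at line 1 remove [uicv,blq] add [aayh] -> 9 lines: svn jndsf aayh nmhl eft sjinc osrs yapkx zmzer

Answer: svn
jndsf
aayh
nmhl
eft
sjinc
osrs
yapkx
zmzer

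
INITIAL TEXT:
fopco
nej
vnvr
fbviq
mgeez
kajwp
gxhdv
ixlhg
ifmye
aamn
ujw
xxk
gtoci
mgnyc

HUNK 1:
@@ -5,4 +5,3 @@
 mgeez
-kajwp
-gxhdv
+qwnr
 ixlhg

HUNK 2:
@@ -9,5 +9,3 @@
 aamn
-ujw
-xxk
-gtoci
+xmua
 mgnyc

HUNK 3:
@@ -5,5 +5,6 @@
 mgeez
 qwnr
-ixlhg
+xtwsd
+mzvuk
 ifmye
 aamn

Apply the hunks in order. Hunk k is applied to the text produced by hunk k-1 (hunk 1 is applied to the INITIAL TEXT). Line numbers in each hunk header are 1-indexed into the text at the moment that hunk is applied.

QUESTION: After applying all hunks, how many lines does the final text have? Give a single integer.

Hunk 1: at line 5 remove [kajwp,gxhdv] add [qwnr] -> 13 lines: fopco nej vnvr fbviq mgeez qwnr ixlhg ifmye aamn ujw xxk gtoci mgnyc
Hunk 2: at line 9 remove [ujw,xxk,gtoci] add [xmua] -> 11 lines: fopco nej vnvr fbviq mgeez qwnr ixlhg ifmye aamn xmua mgnyc
Hunk 3: at line 5 remove [ixlhg] add [xtwsd,mzvuk] -> 12 lines: fopco nej vnvr fbviq mgeez qwnr xtwsd mzvuk ifmye aamn xmua mgnyc
Final line count: 12

Answer: 12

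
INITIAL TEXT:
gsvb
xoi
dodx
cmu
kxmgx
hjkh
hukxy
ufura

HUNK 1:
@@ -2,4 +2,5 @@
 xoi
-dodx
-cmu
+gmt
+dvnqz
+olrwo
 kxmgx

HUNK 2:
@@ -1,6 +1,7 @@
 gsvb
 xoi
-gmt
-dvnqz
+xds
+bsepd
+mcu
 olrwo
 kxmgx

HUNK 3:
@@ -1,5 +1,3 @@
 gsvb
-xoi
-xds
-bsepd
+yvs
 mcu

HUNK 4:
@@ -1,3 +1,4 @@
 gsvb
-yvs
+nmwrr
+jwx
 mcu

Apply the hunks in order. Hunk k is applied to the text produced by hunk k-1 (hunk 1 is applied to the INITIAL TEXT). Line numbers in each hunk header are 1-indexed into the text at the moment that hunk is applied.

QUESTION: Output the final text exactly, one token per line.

Hunk 1: at line 2 remove [dodx,cmu] add [gmt,dvnqz,olrwo] -> 9 lines: gsvb xoi gmt dvnqz olrwo kxmgx hjkh hukxy ufura
Hunk 2: at line 1 remove [gmt,dvnqz] add [xds,bsepd,mcu] -> 10 lines: gsvb xoi xds bsepd mcu olrwo kxmgx hjkh hukxy ufura
Hunk 3: at line 1 remove [xoi,xds,bsepd] add [yvs] -> 8 lines: gsvb yvs mcu olrwo kxmgx hjkh hukxy ufura
Hunk 4: at line 1 remove [yvs] add [nmwrr,jwx] -> 9 lines: gsvb nmwrr jwx mcu olrwo kxmgx hjkh hukxy ufura

Answer: gsvb
nmwrr
jwx
mcu
olrwo
kxmgx
hjkh
hukxy
ufura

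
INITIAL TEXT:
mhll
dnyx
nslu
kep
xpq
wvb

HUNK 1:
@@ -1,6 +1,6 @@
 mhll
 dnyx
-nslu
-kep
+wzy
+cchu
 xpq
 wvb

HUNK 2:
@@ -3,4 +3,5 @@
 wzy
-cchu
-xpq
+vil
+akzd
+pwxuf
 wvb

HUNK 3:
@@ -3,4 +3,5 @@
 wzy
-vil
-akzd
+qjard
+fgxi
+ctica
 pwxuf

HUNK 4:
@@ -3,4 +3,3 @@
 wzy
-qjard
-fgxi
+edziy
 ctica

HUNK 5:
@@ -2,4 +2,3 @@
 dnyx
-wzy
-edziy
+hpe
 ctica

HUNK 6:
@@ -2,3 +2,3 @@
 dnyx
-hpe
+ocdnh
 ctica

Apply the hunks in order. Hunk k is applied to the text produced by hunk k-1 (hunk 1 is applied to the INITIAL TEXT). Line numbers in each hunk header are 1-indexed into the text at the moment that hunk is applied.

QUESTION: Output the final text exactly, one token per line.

Hunk 1: at line 1 remove [nslu,kep] add [wzy,cchu] -> 6 lines: mhll dnyx wzy cchu xpq wvb
Hunk 2: at line 3 remove [cchu,xpq] add [vil,akzd,pwxuf] -> 7 lines: mhll dnyx wzy vil akzd pwxuf wvb
Hunk 3: at line 3 remove [vil,akzd] add [qjard,fgxi,ctica] -> 8 lines: mhll dnyx wzy qjard fgxi ctica pwxuf wvb
Hunk 4: at line 3 remove [qjard,fgxi] add [edziy] -> 7 lines: mhll dnyx wzy edziy ctica pwxuf wvb
Hunk 5: at line 2 remove [wzy,edziy] add [hpe] -> 6 lines: mhll dnyx hpe ctica pwxuf wvb
Hunk 6: at line 2 remove [hpe] add [ocdnh] -> 6 lines: mhll dnyx ocdnh ctica pwxuf wvb

Answer: mhll
dnyx
ocdnh
ctica
pwxuf
wvb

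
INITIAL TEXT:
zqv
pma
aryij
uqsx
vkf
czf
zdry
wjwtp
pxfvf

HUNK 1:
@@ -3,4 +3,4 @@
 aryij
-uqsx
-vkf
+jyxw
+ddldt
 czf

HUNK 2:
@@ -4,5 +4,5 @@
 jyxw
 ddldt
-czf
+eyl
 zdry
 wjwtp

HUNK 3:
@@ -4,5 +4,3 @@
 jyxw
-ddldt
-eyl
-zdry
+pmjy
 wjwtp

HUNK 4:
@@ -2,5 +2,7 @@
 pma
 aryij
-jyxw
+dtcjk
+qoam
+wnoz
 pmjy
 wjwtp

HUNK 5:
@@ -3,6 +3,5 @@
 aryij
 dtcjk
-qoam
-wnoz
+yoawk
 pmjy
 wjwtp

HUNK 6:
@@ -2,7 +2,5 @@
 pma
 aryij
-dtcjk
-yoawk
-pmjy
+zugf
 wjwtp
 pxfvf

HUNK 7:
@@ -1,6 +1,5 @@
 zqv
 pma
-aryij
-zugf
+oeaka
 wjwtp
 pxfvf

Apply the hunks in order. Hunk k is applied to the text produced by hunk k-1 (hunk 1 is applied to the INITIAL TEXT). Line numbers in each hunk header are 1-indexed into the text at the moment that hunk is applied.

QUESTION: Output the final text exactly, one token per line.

Answer: zqv
pma
oeaka
wjwtp
pxfvf

Derivation:
Hunk 1: at line 3 remove [uqsx,vkf] add [jyxw,ddldt] -> 9 lines: zqv pma aryij jyxw ddldt czf zdry wjwtp pxfvf
Hunk 2: at line 4 remove [czf] add [eyl] -> 9 lines: zqv pma aryij jyxw ddldt eyl zdry wjwtp pxfvf
Hunk 3: at line 4 remove [ddldt,eyl,zdry] add [pmjy] -> 7 lines: zqv pma aryij jyxw pmjy wjwtp pxfvf
Hunk 4: at line 2 remove [jyxw] add [dtcjk,qoam,wnoz] -> 9 lines: zqv pma aryij dtcjk qoam wnoz pmjy wjwtp pxfvf
Hunk 5: at line 3 remove [qoam,wnoz] add [yoawk] -> 8 lines: zqv pma aryij dtcjk yoawk pmjy wjwtp pxfvf
Hunk 6: at line 2 remove [dtcjk,yoawk,pmjy] add [zugf] -> 6 lines: zqv pma aryij zugf wjwtp pxfvf
Hunk 7: at line 1 remove [aryij,zugf] add [oeaka] -> 5 lines: zqv pma oeaka wjwtp pxfvf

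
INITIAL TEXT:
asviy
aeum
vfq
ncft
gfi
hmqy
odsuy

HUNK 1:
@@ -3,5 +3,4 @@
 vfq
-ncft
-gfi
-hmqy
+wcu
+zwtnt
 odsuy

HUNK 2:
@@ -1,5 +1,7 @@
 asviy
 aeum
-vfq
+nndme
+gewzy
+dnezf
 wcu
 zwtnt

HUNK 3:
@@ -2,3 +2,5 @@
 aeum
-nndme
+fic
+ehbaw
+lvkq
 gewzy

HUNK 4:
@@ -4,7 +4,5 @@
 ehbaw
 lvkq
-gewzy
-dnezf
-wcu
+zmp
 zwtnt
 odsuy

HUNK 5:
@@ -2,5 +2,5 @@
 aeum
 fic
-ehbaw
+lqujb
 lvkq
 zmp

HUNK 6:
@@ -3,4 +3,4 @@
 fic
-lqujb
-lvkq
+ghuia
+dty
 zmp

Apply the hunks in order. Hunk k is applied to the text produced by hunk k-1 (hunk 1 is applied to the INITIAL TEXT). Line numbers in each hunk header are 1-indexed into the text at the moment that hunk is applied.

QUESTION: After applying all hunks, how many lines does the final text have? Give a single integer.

Answer: 8

Derivation:
Hunk 1: at line 3 remove [ncft,gfi,hmqy] add [wcu,zwtnt] -> 6 lines: asviy aeum vfq wcu zwtnt odsuy
Hunk 2: at line 1 remove [vfq] add [nndme,gewzy,dnezf] -> 8 lines: asviy aeum nndme gewzy dnezf wcu zwtnt odsuy
Hunk 3: at line 2 remove [nndme] add [fic,ehbaw,lvkq] -> 10 lines: asviy aeum fic ehbaw lvkq gewzy dnezf wcu zwtnt odsuy
Hunk 4: at line 4 remove [gewzy,dnezf,wcu] add [zmp] -> 8 lines: asviy aeum fic ehbaw lvkq zmp zwtnt odsuy
Hunk 5: at line 2 remove [ehbaw] add [lqujb] -> 8 lines: asviy aeum fic lqujb lvkq zmp zwtnt odsuy
Hunk 6: at line 3 remove [lqujb,lvkq] add [ghuia,dty] -> 8 lines: asviy aeum fic ghuia dty zmp zwtnt odsuy
Final line count: 8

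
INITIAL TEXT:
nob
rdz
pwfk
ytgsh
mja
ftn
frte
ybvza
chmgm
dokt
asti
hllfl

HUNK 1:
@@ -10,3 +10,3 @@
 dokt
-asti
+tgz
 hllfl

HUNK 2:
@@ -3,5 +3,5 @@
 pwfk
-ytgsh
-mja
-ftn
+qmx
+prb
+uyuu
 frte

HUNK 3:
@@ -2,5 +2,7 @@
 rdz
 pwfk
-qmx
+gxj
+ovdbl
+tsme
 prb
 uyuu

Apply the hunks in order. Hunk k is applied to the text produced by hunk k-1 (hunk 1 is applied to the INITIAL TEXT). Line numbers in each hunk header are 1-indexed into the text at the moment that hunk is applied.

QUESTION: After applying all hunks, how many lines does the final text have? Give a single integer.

Answer: 14

Derivation:
Hunk 1: at line 10 remove [asti] add [tgz] -> 12 lines: nob rdz pwfk ytgsh mja ftn frte ybvza chmgm dokt tgz hllfl
Hunk 2: at line 3 remove [ytgsh,mja,ftn] add [qmx,prb,uyuu] -> 12 lines: nob rdz pwfk qmx prb uyuu frte ybvza chmgm dokt tgz hllfl
Hunk 3: at line 2 remove [qmx] add [gxj,ovdbl,tsme] -> 14 lines: nob rdz pwfk gxj ovdbl tsme prb uyuu frte ybvza chmgm dokt tgz hllfl
Final line count: 14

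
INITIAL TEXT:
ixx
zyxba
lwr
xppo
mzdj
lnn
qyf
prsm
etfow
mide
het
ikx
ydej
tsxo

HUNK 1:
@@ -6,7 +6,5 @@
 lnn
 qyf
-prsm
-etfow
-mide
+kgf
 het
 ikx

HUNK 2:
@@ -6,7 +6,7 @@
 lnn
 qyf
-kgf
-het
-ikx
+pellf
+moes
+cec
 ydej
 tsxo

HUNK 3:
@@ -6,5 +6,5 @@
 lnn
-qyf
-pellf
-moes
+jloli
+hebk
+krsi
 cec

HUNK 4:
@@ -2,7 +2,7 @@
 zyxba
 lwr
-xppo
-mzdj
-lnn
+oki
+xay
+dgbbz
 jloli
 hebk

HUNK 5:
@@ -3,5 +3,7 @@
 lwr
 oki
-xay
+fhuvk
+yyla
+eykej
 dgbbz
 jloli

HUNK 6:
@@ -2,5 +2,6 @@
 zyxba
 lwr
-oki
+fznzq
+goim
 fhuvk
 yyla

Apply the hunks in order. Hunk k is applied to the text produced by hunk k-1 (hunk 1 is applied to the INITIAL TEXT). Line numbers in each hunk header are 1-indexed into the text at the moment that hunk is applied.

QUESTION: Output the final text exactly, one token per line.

Answer: ixx
zyxba
lwr
fznzq
goim
fhuvk
yyla
eykej
dgbbz
jloli
hebk
krsi
cec
ydej
tsxo

Derivation:
Hunk 1: at line 6 remove [prsm,etfow,mide] add [kgf] -> 12 lines: ixx zyxba lwr xppo mzdj lnn qyf kgf het ikx ydej tsxo
Hunk 2: at line 6 remove [kgf,het,ikx] add [pellf,moes,cec] -> 12 lines: ixx zyxba lwr xppo mzdj lnn qyf pellf moes cec ydej tsxo
Hunk 3: at line 6 remove [qyf,pellf,moes] add [jloli,hebk,krsi] -> 12 lines: ixx zyxba lwr xppo mzdj lnn jloli hebk krsi cec ydej tsxo
Hunk 4: at line 2 remove [xppo,mzdj,lnn] add [oki,xay,dgbbz] -> 12 lines: ixx zyxba lwr oki xay dgbbz jloli hebk krsi cec ydej tsxo
Hunk 5: at line 3 remove [xay] add [fhuvk,yyla,eykej] -> 14 lines: ixx zyxba lwr oki fhuvk yyla eykej dgbbz jloli hebk krsi cec ydej tsxo
Hunk 6: at line 2 remove [oki] add [fznzq,goim] -> 15 lines: ixx zyxba lwr fznzq goim fhuvk yyla eykej dgbbz jloli hebk krsi cec ydej tsxo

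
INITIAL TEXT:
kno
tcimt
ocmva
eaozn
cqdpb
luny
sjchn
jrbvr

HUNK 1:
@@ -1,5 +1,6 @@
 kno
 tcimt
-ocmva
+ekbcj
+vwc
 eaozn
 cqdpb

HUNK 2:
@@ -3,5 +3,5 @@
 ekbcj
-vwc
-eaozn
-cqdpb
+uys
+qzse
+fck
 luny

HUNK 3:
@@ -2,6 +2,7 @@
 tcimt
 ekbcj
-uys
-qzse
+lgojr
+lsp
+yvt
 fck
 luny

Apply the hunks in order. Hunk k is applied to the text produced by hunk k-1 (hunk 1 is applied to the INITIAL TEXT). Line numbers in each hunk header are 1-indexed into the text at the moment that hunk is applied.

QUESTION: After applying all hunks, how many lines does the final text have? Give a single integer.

Hunk 1: at line 1 remove [ocmva] add [ekbcj,vwc] -> 9 lines: kno tcimt ekbcj vwc eaozn cqdpb luny sjchn jrbvr
Hunk 2: at line 3 remove [vwc,eaozn,cqdpb] add [uys,qzse,fck] -> 9 lines: kno tcimt ekbcj uys qzse fck luny sjchn jrbvr
Hunk 3: at line 2 remove [uys,qzse] add [lgojr,lsp,yvt] -> 10 lines: kno tcimt ekbcj lgojr lsp yvt fck luny sjchn jrbvr
Final line count: 10

Answer: 10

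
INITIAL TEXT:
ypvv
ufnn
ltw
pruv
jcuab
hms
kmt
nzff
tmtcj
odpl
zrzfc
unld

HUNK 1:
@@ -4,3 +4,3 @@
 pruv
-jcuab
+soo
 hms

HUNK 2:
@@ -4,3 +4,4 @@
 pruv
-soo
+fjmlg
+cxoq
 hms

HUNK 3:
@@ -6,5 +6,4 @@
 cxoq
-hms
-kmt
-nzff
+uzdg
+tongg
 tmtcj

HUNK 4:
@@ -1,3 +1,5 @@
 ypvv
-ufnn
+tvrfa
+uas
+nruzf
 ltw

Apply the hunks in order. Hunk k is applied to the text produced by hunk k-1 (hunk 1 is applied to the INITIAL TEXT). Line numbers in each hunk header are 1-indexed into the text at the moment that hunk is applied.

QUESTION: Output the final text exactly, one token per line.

Hunk 1: at line 4 remove [jcuab] add [soo] -> 12 lines: ypvv ufnn ltw pruv soo hms kmt nzff tmtcj odpl zrzfc unld
Hunk 2: at line 4 remove [soo] add [fjmlg,cxoq] -> 13 lines: ypvv ufnn ltw pruv fjmlg cxoq hms kmt nzff tmtcj odpl zrzfc unld
Hunk 3: at line 6 remove [hms,kmt,nzff] add [uzdg,tongg] -> 12 lines: ypvv ufnn ltw pruv fjmlg cxoq uzdg tongg tmtcj odpl zrzfc unld
Hunk 4: at line 1 remove [ufnn] add [tvrfa,uas,nruzf] -> 14 lines: ypvv tvrfa uas nruzf ltw pruv fjmlg cxoq uzdg tongg tmtcj odpl zrzfc unld

Answer: ypvv
tvrfa
uas
nruzf
ltw
pruv
fjmlg
cxoq
uzdg
tongg
tmtcj
odpl
zrzfc
unld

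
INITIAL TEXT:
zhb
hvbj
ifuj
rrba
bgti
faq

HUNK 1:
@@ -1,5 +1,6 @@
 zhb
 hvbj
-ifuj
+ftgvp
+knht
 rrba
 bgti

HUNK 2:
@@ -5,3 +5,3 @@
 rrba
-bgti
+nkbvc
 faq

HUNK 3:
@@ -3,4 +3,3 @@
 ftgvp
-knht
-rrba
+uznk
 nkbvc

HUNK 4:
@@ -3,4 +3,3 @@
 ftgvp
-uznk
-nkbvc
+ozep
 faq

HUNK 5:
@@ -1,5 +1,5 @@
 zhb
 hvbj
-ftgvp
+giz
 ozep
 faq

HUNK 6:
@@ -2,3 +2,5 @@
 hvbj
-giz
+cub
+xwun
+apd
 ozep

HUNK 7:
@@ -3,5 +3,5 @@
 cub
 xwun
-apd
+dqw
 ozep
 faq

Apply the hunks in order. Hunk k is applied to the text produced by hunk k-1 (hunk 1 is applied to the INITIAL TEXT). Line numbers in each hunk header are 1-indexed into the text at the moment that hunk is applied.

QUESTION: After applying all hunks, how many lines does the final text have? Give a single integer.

Answer: 7

Derivation:
Hunk 1: at line 1 remove [ifuj] add [ftgvp,knht] -> 7 lines: zhb hvbj ftgvp knht rrba bgti faq
Hunk 2: at line 5 remove [bgti] add [nkbvc] -> 7 lines: zhb hvbj ftgvp knht rrba nkbvc faq
Hunk 3: at line 3 remove [knht,rrba] add [uznk] -> 6 lines: zhb hvbj ftgvp uznk nkbvc faq
Hunk 4: at line 3 remove [uznk,nkbvc] add [ozep] -> 5 lines: zhb hvbj ftgvp ozep faq
Hunk 5: at line 1 remove [ftgvp] add [giz] -> 5 lines: zhb hvbj giz ozep faq
Hunk 6: at line 2 remove [giz] add [cub,xwun,apd] -> 7 lines: zhb hvbj cub xwun apd ozep faq
Hunk 7: at line 3 remove [apd] add [dqw] -> 7 lines: zhb hvbj cub xwun dqw ozep faq
Final line count: 7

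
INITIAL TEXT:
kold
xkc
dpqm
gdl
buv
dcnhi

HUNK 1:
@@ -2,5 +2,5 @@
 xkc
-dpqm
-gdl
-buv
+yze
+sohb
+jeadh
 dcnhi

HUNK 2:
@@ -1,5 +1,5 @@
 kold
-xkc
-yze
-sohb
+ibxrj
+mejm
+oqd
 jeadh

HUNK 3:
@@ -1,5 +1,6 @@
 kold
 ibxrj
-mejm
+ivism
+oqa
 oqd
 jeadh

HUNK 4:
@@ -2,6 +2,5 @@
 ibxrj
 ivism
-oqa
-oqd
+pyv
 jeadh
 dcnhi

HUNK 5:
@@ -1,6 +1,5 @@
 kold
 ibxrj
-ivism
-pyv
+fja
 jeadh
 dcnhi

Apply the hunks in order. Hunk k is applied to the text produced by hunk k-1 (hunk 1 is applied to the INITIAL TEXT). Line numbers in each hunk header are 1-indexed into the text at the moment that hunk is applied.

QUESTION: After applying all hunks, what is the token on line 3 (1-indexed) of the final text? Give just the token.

Hunk 1: at line 2 remove [dpqm,gdl,buv] add [yze,sohb,jeadh] -> 6 lines: kold xkc yze sohb jeadh dcnhi
Hunk 2: at line 1 remove [xkc,yze,sohb] add [ibxrj,mejm,oqd] -> 6 lines: kold ibxrj mejm oqd jeadh dcnhi
Hunk 3: at line 1 remove [mejm] add [ivism,oqa] -> 7 lines: kold ibxrj ivism oqa oqd jeadh dcnhi
Hunk 4: at line 2 remove [oqa,oqd] add [pyv] -> 6 lines: kold ibxrj ivism pyv jeadh dcnhi
Hunk 5: at line 1 remove [ivism,pyv] add [fja] -> 5 lines: kold ibxrj fja jeadh dcnhi
Final line 3: fja

Answer: fja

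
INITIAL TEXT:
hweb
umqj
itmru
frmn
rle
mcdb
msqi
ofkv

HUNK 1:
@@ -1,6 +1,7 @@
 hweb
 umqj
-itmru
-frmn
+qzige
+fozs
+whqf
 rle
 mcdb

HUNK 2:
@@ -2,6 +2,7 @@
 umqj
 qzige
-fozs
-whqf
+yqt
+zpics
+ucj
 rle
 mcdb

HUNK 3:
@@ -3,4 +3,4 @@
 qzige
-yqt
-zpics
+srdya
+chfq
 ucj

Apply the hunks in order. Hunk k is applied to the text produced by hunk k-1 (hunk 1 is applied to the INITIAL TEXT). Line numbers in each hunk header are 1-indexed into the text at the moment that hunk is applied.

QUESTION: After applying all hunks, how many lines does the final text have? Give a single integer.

Answer: 10

Derivation:
Hunk 1: at line 1 remove [itmru,frmn] add [qzige,fozs,whqf] -> 9 lines: hweb umqj qzige fozs whqf rle mcdb msqi ofkv
Hunk 2: at line 2 remove [fozs,whqf] add [yqt,zpics,ucj] -> 10 lines: hweb umqj qzige yqt zpics ucj rle mcdb msqi ofkv
Hunk 3: at line 3 remove [yqt,zpics] add [srdya,chfq] -> 10 lines: hweb umqj qzige srdya chfq ucj rle mcdb msqi ofkv
Final line count: 10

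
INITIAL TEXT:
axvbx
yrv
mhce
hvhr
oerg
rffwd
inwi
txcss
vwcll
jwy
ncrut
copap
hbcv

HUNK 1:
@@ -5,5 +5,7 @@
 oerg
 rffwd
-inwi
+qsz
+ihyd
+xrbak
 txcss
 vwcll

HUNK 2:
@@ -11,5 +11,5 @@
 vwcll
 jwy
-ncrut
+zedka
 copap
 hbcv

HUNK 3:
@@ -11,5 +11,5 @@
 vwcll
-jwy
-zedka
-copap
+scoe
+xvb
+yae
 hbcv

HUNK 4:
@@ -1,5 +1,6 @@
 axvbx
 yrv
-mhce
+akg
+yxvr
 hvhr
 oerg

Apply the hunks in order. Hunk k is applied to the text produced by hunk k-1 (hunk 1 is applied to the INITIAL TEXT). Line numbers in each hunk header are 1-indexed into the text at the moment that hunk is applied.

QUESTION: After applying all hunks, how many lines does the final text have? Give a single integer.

Hunk 1: at line 5 remove [inwi] add [qsz,ihyd,xrbak] -> 15 lines: axvbx yrv mhce hvhr oerg rffwd qsz ihyd xrbak txcss vwcll jwy ncrut copap hbcv
Hunk 2: at line 11 remove [ncrut] add [zedka] -> 15 lines: axvbx yrv mhce hvhr oerg rffwd qsz ihyd xrbak txcss vwcll jwy zedka copap hbcv
Hunk 3: at line 11 remove [jwy,zedka,copap] add [scoe,xvb,yae] -> 15 lines: axvbx yrv mhce hvhr oerg rffwd qsz ihyd xrbak txcss vwcll scoe xvb yae hbcv
Hunk 4: at line 1 remove [mhce] add [akg,yxvr] -> 16 lines: axvbx yrv akg yxvr hvhr oerg rffwd qsz ihyd xrbak txcss vwcll scoe xvb yae hbcv
Final line count: 16

Answer: 16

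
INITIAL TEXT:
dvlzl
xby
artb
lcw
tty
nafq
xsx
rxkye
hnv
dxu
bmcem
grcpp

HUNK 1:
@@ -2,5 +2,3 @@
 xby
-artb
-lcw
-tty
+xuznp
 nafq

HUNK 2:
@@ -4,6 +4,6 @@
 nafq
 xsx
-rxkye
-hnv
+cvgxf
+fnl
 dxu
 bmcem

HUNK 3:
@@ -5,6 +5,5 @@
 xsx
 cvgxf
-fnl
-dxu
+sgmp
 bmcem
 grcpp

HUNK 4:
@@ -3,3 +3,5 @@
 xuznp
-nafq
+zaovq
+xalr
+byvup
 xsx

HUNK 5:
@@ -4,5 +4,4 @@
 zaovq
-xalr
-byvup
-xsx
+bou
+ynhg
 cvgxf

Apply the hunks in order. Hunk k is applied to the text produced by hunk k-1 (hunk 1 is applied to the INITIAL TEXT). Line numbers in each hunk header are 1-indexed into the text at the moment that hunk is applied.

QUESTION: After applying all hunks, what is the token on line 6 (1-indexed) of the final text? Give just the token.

Answer: ynhg

Derivation:
Hunk 1: at line 2 remove [artb,lcw,tty] add [xuznp] -> 10 lines: dvlzl xby xuznp nafq xsx rxkye hnv dxu bmcem grcpp
Hunk 2: at line 4 remove [rxkye,hnv] add [cvgxf,fnl] -> 10 lines: dvlzl xby xuznp nafq xsx cvgxf fnl dxu bmcem grcpp
Hunk 3: at line 5 remove [fnl,dxu] add [sgmp] -> 9 lines: dvlzl xby xuznp nafq xsx cvgxf sgmp bmcem grcpp
Hunk 4: at line 3 remove [nafq] add [zaovq,xalr,byvup] -> 11 lines: dvlzl xby xuznp zaovq xalr byvup xsx cvgxf sgmp bmcem grcpp
Hunk 5: at line 4 remove [xalr,byvup,xsx] add [bou,ynhg] -> 10 lines: dvlzl xby xuznp zaovq bou ynhg cvgxf sgmp bmcem grcpp
Final line 6: ynhg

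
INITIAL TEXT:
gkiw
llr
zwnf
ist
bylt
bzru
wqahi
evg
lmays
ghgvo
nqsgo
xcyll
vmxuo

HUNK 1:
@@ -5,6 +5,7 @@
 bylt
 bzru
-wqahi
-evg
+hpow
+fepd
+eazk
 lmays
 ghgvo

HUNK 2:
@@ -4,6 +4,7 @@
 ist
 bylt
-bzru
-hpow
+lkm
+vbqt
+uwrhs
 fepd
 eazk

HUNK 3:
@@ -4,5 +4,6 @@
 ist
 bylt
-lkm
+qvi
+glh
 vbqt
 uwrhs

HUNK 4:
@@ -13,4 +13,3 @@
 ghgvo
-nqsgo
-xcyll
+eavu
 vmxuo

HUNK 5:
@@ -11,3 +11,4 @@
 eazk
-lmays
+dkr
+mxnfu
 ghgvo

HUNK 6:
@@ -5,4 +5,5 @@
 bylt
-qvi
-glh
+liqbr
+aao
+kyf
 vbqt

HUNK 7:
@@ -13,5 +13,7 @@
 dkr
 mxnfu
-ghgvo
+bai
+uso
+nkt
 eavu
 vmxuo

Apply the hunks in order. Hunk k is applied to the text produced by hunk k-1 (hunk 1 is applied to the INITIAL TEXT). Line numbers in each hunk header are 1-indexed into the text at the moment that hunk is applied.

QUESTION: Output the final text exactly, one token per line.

Answer: gkiw
llr
zwnf
ist
bylt
liqbr
aao
kyf
vbqt
uwrhs
fepd
eazk
dkr
mxnfu
bai
uso
nkt
eavu
vmxuo

Derivation:
Hunk 1: at line 5 remove [wqahi,evg] add [hpow,fepd,eazk] -> 14 lines: gkiw llr zwnf ist bylt bzru hpow fepd eazk lmays ghgvo nqsgo xcyll vmxuo
Hunk 2: at line 4 remove [bzru,hpow] add [lkm,vbqt,uwrhs] -> 15 lines: gkiw llr zwnf ist bylt lkm vbqt uwrhs fepd eazk lmays ghgvo nqsgo xcyll vmxuo
Hunk 3: at line 4 remove [lkm] add [qvi,glh] -> 16 lines: gkiw llr zwnf ist bylt qvi glh vbqt uwrhs fepd eazk lmays ghgvo nqsgo xcyll vmxuo
Hunk 4: at line 13 remove [nqsgo,xcyll] add [eavu] -> 15 lines: gkiw llr zwnf ist bylt qvi glh vbqt uwrhs fepd eazk lmays ghgvo eavu vmxuo
Hunk 5: at line 11 remove [lmays] add [dkr,mxnfu] -> 16 lines: gkiw llr zwnf ist bylt qvi glh vbqt uwrhs fepd eazk dkr mxnfu ghgvo eavu vmxuo
Hunk 6: at line 5 remove [qvi,glh] add [liqbr,aao,kyf] -> 17 lines: gkiw llr zwnf ist bylt liqbr aao kyf vbqt uwrhs fepd eazk dkr mxnfu ghgvo eavu vmxuo
Hunk 7: at line 13 remove [ghgvo] add [bai,uso,nkt] -> 19 lines: gkiw llr zwnf ist bylt liqbr aao kyf vbqt uwrhs fepd eazk dkr mxnfu bai uso nkt eavu vmxuo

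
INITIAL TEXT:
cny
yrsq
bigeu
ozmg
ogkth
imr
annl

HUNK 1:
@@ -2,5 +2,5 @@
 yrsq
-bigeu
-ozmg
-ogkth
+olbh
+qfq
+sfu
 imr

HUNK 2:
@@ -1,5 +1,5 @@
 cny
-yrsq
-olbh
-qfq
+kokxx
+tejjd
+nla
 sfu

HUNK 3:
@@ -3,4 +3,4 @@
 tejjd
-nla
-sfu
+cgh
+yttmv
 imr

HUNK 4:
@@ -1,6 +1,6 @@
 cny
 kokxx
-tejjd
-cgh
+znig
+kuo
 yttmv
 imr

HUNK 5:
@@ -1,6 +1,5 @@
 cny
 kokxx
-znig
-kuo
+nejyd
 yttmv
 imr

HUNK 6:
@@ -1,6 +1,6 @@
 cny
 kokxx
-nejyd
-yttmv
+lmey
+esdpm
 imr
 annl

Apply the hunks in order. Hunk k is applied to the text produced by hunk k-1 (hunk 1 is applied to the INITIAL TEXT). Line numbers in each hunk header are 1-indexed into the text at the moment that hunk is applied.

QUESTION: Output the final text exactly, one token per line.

Answer: cny
kokxx
lmey
esdpm
imr
annl

Derivation:
Hunk 1: at line 2 remove [bigeu,ozmg,ogkth] add [olbh,qfq,sfu] -> 7 lines: cny yrsq olbh qfq sfu imr annl
Hunk 2: at line 1 remove [yrsq,olbh,qfq] add [kokxx,tejjd,nla] -> 7 lines: cny kokxx tejjd nla sfu imr annl
Hunk 3: at line 3 remove [nla,sfu] add [cgh,yttmv] -> 7 lines: cny kokxx tejjd cgh yttmv imr annl
Hunk 4: at line 1 remove [tejjd,cgh] add [znig,kuo] -> 7 lines: cny kokxx znig kuo yttmv imr annl
Hunk 5: at line 1 remove [znig,kuo] add [nejyd] -> 6 lines: cny kokxx nejyd yttmv imr annl
Hunk 6: at line 1 remove [nejyd,yttmv] add [lmey,esdpm] -> 6 lines: cny kokxx lmey esdpm imr annl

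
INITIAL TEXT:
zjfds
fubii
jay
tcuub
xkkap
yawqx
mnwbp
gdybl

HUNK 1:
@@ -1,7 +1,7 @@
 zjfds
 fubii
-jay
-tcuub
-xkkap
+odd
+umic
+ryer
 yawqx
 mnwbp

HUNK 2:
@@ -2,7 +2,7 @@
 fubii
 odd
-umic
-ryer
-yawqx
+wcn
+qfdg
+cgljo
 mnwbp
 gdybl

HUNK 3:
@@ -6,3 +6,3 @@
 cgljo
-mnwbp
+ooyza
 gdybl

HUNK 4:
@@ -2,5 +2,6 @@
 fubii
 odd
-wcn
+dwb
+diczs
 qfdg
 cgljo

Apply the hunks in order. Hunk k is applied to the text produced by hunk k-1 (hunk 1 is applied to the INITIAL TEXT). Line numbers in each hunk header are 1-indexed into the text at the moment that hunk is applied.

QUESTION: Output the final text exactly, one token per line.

Answer: zjfds
fubii
odd
dwb
diczs
qfdg
cgljo
ooyza
gdybl

Derivation:
Hunk 1: at line 1 remove [jay,tcuub,xkkap] add [odd,umic,ryer] -> 8 lines: zjfds fubii odd umic ryer yawqx mnwbp gdybl
Hunk 2: at line 2 remove [umic,ryer,yawqx] add [wcn,qfdg,cgljo] -> 8 lines: zjfds fubii odd wcn qfdg cgljo mnwbp gdybl
Hunk 3: at line 6 remove [mnwbp] add [ooyza] -> 8 lines: zjfds fubii odd wcn qfdg cgljo ooyza gdybl
Hunk 4: at line 2 remove [wcn] add [dwb,diczs] -> 9 lines: zjfds fubii odd dwb diczs qfdg cgljo ooyza gdybl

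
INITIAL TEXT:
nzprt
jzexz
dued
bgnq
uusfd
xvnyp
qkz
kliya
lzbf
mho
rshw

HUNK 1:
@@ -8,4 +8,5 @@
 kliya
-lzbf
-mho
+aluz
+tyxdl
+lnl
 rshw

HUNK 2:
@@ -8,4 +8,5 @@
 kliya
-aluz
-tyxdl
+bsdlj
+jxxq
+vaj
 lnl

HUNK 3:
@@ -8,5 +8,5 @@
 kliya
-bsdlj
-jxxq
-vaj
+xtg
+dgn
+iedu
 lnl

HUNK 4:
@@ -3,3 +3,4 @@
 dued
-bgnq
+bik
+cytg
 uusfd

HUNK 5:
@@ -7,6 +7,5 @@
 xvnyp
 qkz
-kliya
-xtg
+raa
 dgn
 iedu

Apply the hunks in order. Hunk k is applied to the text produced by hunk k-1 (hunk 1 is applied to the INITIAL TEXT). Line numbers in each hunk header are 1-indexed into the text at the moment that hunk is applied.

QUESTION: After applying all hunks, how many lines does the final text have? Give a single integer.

Answer: 13

Derivation:
Hunk 1: at line 8 remove [lzbf,mho] add [aluz,tyxdl,lnl] -> 12 lines: nzprt jzexz dued bgnq uusfd xvnyp qkz kliya aluz tyxdl lnl rshw
Hunk 2: at line 8 remove [aluz,tyxdl] add [bsdlj,jxxq,vaj] -> 13 lines: nzprt jzexz dued bgnq uusfd xvnyp qkz kliya bsdlj jxxq vaj lnl rshw
Hunk 3: at line 8 remove [bsdlj,jxxq,vaj] add [xtg,dgn,iedu] -> 13 lines: nzprt jzexz dued bgnq uusfd xvnyp qkz kliya xtg dgn iedu lnl rshw
Hunk 4: at line 3 remove [bgnq] add [bik,cytg] -> 14 lines: nzprt jzexz dued bik cytg uusfd xvnyp qkz kliya xtg dgn iedu lnl rshw
Hunk 5: at line 7 remove [kliya,xtg] add [raa] -> 13 lines: nzprt jzexz dued bik cytg uusfd xvnyp qkz raa dgn iedu lnl rshw
Final line count: 13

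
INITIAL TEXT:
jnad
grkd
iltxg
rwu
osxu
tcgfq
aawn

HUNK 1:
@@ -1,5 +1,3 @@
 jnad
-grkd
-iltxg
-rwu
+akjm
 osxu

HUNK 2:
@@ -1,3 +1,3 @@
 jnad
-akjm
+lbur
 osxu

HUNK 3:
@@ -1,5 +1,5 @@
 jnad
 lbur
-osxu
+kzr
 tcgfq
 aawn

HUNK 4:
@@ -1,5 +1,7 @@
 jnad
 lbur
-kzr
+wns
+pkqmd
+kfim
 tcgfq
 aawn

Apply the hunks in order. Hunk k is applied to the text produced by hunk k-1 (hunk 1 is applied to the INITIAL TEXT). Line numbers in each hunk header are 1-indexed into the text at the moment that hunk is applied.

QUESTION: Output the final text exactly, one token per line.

Answer: jnad
lbur
wns
pkqmd
kfim
tcgfq
aawn

Derivation:
Hunk 1: at line 1 remove [grkd,iltxg,rwu] add [akjm] -> 5 lines: jnad akjm osxu tcgfq aawn
Hunk 2: at line 1 remove [akjm] add [lbur] -> 5 lines: jnad lbur osxu tcgfq aawn
Hunk 3: at line 1 remove [osxu] add [kzr] -> 5 lines: jnad lbur kzr tcgfq aawn
Hunk 4: at line 1 remove [kzr] add [wns,pkqmd,kfim] -> 7 lines: jnad lbur wns pkqmd kfim tcgfq aawn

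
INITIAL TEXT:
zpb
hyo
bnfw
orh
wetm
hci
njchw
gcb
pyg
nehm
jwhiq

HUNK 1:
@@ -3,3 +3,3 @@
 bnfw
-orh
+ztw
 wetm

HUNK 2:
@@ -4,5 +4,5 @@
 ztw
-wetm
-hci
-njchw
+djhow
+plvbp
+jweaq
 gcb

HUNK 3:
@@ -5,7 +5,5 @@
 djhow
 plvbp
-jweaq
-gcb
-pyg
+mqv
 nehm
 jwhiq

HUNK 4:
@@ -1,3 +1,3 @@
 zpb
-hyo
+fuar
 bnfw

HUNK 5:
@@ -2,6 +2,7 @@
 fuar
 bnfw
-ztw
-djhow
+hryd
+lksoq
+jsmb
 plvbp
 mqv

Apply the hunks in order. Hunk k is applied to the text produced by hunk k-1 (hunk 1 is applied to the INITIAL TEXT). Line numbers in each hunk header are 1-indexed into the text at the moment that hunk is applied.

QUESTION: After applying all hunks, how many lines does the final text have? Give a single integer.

Hunk 1: at line 3 remove [orh] add [ztw] -> 11 lines: zpb hyo bnfw ztw wetm hci njchw gcb pyg nehm jwhiq
Hunk 2: at line 4 remove [wetm,hci,njchw] add [djhow,plvbp,jweaq] -> 11 lines: zpb hyo bnfw ztw djhow plvbp jweaq gcb pyg nehm jwhiq
Hunk 3: at line 5 remove [jweaq,gcb,pyg] add [mqv] -> 9 lines: zpb hyo bnfw ztw djhow plvbp mqv nehm jwhiq
Hunk 4: at line 1 remove [hyo] add [fuar] -> 9 lines: zpb fuar bnfw ztw djhow plvbp mqv nehm jwhiq
Hunk 5: at line 2 remove [ztw,djhow] add [hryd,lksoq,jsmb] -> 10 lines: zpb fuar bnfw hryd lksoq jsmb plvbp mqv nehm jwhiq
Final line count: 10

Answer: 10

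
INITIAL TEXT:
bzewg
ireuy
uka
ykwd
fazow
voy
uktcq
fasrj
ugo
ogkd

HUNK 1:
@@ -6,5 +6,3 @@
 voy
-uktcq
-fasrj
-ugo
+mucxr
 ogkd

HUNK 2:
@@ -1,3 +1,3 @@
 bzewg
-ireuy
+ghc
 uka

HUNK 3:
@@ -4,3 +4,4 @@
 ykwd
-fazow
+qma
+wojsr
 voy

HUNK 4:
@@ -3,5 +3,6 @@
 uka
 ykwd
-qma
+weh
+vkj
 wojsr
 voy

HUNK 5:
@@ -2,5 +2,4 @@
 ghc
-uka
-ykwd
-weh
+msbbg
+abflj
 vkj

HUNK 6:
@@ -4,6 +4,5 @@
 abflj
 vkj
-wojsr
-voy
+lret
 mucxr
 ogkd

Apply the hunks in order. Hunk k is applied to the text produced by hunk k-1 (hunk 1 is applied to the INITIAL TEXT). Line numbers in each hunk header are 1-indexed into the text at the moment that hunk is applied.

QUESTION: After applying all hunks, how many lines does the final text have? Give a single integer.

Hunk 1: at line 6 remove [uktcq,fasrj,ugo] add [mucxr] -> 8 lines: bzewg ireuy uka ykwd fazow voy mucxr ogkd
Hunk 2: at line 1 remove [ireuy] add [ghc] -> 8 lines: bzewg ghc uka ykwd fazow voy mucxr ogkd
Hunk 3: at line 4 remove [fazow] add [qma,wojsr] -> 9 lines: bzewg ghc uka ykwd qma wojsr voy mucxr ogkd
Hunk 4: at line 3 remove [qma] add [weh,vkj] -> 10 lines: bzewg ghc uka ykwd weh vkj wojsr voy mucxr ogkd
Hunk 5: at line 2 remove [uka,ykwd,weh] add [msbbg,abflj] -> 9 lines: bzewg ghc msbbg abflj vkj wojsr voy mucxr ogkd
Hunk 6: at line 4 remove [wojsr,voy] add [lret] -> 8 lines: bzewg ghc msbbg abflj vkj lret mucxr ogkd
Final line count: 8

Answer: 8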